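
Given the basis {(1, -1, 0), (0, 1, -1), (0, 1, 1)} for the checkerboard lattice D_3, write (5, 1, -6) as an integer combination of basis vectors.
5b₁ + 6b₂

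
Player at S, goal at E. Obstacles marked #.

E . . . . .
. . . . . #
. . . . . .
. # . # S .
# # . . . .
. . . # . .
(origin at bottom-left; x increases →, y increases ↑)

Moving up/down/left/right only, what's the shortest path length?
7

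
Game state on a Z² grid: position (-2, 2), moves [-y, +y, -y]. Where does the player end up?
(-2, 1)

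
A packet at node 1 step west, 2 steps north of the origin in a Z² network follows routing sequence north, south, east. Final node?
(0, 2)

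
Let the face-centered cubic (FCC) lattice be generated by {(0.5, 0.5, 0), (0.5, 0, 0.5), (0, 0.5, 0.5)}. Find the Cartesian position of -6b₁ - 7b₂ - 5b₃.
(-6.5, -5.5, -6)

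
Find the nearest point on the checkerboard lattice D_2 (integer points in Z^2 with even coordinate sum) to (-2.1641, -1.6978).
(-2, -2)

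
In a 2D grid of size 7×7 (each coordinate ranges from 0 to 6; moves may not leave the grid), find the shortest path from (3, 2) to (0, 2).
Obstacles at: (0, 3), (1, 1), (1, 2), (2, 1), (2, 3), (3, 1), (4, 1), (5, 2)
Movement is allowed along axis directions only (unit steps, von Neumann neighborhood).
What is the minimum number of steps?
15
(one shortest path: (3, 2) → (4, 2) → (4, 3) → (5, 3) → (6, 3) → (6, 2) → (6, 1) → (5, 1) → (5, 0) → (4, 0) → (3, 0) → (2, 0) → (1, 0) → (0, 0) → (0, 1) → (0, 2))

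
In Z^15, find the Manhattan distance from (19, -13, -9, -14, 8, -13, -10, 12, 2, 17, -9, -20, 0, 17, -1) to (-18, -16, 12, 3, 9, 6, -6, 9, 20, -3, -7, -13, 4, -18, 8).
200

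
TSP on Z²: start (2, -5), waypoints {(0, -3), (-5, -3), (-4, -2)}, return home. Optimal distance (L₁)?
20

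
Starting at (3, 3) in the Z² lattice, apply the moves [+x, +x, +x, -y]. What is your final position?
(6, 2)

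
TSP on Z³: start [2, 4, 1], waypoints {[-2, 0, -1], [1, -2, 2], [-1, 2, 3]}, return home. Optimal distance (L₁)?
30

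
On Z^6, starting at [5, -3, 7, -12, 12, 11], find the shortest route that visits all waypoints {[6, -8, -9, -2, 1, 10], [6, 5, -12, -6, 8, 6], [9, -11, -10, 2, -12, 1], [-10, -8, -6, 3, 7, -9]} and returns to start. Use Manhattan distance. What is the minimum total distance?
236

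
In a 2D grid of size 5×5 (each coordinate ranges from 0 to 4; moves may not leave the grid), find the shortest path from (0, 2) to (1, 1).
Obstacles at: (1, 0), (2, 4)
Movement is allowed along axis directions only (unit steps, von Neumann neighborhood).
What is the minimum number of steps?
2
(one shortest path: (0, 2) → (1, 2) → (1, 1))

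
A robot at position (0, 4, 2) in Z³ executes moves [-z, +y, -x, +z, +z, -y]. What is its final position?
(-1, 4, 3)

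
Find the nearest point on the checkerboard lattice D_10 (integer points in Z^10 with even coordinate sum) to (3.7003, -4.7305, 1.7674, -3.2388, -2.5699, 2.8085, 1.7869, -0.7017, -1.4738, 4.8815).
(4, -5, 2, -3, -3, 3, 2, -1, -2, 5)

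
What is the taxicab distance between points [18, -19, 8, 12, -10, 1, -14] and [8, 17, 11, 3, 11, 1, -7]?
86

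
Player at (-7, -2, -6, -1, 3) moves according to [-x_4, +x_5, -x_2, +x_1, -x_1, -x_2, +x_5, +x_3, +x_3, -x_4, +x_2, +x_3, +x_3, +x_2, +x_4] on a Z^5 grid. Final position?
(-7, -2, -2, -2, 5)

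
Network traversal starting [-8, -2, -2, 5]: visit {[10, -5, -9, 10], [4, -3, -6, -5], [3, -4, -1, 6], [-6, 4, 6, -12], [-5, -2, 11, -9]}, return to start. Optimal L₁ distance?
140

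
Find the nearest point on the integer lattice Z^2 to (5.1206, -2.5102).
(5, -3)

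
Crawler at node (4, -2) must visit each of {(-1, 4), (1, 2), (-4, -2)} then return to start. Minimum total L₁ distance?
28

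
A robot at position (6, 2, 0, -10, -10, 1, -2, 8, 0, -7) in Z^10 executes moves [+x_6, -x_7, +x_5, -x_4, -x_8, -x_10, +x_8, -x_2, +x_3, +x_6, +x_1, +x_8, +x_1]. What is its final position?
(8, 1, 1, -11, -9, 3, -3, 9, 0, -8)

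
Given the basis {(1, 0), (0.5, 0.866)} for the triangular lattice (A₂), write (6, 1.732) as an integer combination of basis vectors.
5b₁ + 2b₂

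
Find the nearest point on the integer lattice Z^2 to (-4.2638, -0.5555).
(-4, -1)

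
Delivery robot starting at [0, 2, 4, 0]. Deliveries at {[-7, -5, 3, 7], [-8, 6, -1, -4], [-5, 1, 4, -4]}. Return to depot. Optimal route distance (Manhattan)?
72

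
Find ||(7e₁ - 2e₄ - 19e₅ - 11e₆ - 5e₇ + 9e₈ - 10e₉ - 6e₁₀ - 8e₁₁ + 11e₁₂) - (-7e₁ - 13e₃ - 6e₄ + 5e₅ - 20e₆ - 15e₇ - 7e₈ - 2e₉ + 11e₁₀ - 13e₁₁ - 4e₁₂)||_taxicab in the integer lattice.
135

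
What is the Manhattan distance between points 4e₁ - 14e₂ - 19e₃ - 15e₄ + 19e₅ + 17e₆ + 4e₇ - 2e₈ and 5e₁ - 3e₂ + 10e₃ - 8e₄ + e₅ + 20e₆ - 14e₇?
89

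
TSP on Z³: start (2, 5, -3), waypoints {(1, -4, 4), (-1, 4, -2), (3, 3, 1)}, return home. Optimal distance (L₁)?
40
(one optimal route: (2, 5, -3) → (-1, 4, -2) → (1, -4, 4) → (3, 3, 1) → (2, 5, -3))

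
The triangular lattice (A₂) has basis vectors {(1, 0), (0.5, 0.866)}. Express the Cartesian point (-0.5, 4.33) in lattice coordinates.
-3b₁ + 5b₂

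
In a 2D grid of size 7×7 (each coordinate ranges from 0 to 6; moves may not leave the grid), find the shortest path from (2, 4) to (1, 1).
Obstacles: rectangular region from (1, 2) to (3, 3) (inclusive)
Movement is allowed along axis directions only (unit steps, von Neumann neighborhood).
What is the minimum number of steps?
6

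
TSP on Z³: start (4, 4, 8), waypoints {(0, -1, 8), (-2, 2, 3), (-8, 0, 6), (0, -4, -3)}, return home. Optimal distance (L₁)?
66
(one optimal route: (4, 4, 8) → (0, -1, 8) → (0, -4, -3) → (-2, 2, 3) → (-8, 0, 6) → (4, 4, 8))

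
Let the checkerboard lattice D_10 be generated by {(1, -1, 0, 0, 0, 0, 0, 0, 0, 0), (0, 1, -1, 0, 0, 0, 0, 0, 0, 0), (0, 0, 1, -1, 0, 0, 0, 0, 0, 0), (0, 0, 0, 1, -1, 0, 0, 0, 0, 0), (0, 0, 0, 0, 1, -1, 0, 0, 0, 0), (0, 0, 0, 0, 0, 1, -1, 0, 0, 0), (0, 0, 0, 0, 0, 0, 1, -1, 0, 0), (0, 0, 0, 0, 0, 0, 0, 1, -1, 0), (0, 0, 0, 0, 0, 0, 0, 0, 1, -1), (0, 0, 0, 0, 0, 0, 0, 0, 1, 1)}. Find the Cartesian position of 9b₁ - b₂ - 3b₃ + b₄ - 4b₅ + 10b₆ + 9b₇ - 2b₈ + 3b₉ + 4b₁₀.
(9, -10, -2, 4, -5, 14, -1, -11, 9, 1)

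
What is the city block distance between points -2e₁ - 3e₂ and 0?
5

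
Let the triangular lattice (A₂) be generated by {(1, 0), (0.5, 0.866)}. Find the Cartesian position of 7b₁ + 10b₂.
(12, 8.66)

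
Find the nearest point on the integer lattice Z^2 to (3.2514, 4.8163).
(3, 5)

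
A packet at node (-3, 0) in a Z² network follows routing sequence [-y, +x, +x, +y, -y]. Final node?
(-1, -1)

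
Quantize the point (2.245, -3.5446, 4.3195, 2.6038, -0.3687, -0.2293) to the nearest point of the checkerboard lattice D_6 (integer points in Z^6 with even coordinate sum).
(2, -3, 4, 3, 0, 0)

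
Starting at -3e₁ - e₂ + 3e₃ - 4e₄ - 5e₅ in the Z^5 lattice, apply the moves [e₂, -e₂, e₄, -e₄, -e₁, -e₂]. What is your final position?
(-4, -2, 3, -4, -5)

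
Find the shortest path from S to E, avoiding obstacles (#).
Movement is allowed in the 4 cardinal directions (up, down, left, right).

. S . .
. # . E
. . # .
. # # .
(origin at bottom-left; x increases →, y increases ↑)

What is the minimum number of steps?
3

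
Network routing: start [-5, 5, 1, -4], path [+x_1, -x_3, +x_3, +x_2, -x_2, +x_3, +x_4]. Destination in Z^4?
(-4, 5, 2, -3)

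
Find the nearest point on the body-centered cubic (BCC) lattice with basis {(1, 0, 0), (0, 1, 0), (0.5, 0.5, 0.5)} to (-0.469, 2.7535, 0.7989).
(-0.5, 2.5, 0.5)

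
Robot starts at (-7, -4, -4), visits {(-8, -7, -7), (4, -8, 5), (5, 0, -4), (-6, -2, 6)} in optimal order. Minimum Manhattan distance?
62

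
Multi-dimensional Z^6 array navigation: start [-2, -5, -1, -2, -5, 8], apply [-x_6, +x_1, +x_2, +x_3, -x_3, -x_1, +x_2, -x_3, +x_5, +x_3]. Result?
(-2, -3, -1, -2, -4, 7)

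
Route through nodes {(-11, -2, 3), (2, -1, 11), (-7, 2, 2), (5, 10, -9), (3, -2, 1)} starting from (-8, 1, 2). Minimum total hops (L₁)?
69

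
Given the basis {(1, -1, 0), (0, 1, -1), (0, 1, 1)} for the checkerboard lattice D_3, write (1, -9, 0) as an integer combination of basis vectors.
b₁ - 4b₂ - 4b₃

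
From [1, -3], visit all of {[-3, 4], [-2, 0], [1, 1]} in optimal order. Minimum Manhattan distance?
13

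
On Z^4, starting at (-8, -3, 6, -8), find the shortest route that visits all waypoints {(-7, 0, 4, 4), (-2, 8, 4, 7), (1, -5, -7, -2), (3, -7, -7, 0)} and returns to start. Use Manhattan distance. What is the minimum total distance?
108
(one optimal route: (-8, -3, 6, -8) → (-7, 0, 4, 4) → (-2, 8, 4, 7) → (3, -7, -7, 0) → (1, -5, -7, -2) → (-8, -3, 6, -8))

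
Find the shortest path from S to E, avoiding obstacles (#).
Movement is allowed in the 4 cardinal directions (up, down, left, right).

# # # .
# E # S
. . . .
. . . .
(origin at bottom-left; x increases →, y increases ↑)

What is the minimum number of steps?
4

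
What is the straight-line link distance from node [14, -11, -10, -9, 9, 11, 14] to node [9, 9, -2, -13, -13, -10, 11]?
37.9342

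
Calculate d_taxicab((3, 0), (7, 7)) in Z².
11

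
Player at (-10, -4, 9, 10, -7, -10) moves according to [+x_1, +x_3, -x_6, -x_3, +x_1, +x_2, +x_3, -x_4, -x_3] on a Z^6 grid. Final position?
(-8, -3, 9, 9, -7, -11)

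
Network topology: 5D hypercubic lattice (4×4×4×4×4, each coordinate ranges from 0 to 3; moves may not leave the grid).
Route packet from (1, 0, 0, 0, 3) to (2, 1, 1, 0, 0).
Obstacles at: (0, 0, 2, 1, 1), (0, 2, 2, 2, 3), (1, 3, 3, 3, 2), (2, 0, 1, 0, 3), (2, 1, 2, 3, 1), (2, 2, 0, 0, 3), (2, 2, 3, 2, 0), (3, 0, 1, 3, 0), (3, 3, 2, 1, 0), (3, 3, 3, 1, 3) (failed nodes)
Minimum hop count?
6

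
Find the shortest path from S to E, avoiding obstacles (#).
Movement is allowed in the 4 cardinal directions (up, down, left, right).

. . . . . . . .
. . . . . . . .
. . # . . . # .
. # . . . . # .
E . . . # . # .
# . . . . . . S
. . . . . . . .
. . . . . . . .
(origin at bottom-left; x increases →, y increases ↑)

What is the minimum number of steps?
8
(one shortest path: (7, 2) → (6, 2) → (5, 2) → (4, 2) → (3, 2) → (2, 2) → (1, 2) → (1, 3) → (0, 3))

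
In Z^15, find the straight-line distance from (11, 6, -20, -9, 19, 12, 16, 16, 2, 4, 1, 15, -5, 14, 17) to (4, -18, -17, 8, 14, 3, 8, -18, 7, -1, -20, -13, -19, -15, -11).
73.1095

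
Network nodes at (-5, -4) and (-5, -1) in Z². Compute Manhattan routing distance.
3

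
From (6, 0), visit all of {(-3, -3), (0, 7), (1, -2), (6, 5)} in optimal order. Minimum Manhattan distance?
28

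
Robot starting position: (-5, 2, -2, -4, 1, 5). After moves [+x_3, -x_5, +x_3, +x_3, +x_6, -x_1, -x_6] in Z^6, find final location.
(-6, 2, 1, -4, 0, 5)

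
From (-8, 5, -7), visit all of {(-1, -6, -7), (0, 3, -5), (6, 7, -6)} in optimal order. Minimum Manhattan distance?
40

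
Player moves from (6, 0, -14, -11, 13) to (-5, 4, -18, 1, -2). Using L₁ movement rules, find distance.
46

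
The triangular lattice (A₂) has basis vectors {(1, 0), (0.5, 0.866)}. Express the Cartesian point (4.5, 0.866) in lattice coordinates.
4b₁ + b₂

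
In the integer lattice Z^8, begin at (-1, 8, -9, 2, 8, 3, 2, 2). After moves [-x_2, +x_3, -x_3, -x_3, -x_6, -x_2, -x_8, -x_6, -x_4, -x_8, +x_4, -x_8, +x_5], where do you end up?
(-1, 6, -10, 2, 9, 1, 2, -1)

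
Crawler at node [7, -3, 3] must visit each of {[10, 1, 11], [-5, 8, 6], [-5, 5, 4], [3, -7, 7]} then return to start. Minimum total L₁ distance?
82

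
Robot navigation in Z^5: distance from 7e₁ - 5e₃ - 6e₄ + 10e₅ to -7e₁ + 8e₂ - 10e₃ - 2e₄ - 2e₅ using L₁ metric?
43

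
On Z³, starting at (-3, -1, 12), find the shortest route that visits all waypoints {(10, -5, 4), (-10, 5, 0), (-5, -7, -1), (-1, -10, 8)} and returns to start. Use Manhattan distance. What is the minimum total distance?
100
(one optimal route: (-3, -1, 12) → (-10, 5, 0) → (-5, -7, -1) → (10, -5, 4) → (-1, -10, 8) → (-3, -1, 12))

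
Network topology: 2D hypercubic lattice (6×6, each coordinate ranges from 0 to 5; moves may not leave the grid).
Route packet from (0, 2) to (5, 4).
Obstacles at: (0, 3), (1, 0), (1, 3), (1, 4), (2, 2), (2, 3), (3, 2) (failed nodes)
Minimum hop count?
9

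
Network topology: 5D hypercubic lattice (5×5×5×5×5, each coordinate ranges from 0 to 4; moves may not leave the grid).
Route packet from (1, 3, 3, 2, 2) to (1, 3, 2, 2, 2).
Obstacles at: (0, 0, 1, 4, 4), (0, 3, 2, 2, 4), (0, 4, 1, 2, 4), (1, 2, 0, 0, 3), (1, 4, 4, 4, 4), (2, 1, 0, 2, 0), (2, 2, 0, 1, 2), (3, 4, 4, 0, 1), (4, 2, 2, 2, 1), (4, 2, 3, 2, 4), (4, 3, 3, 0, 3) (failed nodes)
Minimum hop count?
1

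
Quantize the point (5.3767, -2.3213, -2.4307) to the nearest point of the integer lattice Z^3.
(5, -2, -2)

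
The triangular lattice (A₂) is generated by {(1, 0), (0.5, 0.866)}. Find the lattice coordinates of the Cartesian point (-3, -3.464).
-b₁ - 4b₂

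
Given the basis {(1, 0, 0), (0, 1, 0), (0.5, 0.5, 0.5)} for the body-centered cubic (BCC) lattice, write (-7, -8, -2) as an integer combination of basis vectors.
-5b₁ - 6b₂ - 4b₃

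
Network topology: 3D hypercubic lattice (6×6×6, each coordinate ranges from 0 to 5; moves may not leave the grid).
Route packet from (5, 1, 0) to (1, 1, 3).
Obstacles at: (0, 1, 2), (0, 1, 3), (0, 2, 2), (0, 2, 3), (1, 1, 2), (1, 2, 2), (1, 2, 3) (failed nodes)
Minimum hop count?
7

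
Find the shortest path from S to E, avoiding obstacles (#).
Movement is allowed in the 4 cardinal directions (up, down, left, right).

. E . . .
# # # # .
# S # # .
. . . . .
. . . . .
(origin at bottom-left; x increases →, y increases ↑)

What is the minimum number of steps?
10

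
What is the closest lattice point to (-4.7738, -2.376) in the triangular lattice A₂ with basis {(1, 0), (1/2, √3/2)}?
(-4.5, -2.598)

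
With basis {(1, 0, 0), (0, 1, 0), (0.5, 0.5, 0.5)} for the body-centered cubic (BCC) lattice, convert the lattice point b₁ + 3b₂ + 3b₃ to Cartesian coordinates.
(2.5, 4.5, 1.5)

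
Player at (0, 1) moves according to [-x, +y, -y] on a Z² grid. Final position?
(-1, 1)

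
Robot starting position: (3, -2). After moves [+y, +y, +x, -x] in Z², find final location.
(3, 0)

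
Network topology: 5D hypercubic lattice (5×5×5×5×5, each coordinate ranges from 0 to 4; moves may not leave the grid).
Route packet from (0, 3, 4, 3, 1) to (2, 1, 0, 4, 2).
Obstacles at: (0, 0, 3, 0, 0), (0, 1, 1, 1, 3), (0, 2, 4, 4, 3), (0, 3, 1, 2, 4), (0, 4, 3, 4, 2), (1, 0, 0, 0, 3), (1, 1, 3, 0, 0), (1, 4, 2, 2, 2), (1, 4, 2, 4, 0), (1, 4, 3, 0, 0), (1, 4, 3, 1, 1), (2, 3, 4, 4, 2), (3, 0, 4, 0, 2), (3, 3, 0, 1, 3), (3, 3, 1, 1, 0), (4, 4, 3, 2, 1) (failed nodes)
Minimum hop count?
10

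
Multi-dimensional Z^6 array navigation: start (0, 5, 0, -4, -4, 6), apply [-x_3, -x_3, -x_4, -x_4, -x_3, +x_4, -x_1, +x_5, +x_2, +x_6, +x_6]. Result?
(-1, 6, -3, -5, -3, 8)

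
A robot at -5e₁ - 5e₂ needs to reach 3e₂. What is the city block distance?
13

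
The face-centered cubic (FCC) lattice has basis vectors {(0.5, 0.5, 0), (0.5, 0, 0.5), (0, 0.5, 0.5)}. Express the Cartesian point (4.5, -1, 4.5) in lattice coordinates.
-b₁ + 10b₂ - b₃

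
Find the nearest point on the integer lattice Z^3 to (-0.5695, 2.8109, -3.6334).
(-1, 3, -4)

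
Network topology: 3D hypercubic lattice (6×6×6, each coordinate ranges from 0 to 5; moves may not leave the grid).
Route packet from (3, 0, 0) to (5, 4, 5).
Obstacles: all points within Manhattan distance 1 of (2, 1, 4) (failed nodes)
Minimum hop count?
11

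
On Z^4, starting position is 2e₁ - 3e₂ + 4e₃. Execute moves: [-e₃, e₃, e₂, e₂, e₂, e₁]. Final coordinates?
(3, 0, 4, 0)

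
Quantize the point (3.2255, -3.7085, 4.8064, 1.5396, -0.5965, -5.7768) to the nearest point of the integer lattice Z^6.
(3, -4, 5, 2, -1, -6)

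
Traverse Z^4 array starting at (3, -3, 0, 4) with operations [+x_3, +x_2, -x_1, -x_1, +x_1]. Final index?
(2, -2, 1, 4)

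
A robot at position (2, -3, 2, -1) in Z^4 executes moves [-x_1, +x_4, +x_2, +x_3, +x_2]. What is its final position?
(1, -1, 3, 0)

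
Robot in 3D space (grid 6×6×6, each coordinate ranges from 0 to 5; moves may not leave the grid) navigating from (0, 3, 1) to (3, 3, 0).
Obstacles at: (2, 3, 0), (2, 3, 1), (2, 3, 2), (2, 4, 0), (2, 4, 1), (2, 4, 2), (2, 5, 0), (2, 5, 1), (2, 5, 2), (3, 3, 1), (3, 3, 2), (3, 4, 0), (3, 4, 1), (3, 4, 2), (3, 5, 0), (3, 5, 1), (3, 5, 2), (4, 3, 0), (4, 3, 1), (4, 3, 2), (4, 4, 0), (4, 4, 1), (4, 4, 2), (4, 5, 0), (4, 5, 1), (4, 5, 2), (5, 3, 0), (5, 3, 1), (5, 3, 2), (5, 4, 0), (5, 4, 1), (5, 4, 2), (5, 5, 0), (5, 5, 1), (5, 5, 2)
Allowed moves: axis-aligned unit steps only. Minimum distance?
6
(one shortest path: (0, 3, 1) → (1, 3, 1) → (1, 2, 1) → (2, 2, 1) → (3, 2, 1) → (3, 2, 0) → (3, 3, 0))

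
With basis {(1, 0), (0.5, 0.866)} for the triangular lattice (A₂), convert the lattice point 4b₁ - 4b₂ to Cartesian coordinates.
(2, -3.464)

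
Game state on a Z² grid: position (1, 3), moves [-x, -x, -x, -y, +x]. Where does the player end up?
(-1, 2)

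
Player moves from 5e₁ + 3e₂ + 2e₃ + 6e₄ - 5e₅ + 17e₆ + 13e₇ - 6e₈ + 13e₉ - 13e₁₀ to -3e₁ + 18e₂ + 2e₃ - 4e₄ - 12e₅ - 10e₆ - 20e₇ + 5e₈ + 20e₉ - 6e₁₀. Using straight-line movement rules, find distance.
49.7494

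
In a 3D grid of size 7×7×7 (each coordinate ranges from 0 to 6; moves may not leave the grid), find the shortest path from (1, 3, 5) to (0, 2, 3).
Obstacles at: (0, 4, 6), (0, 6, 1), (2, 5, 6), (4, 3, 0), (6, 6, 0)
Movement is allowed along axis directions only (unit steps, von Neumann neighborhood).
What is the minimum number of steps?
4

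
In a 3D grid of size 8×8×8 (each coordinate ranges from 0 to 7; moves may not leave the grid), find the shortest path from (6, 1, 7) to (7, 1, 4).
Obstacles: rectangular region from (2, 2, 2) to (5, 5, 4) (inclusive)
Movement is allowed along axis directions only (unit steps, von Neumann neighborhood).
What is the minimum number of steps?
4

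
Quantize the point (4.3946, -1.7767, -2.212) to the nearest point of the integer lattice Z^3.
(4, -2, -2)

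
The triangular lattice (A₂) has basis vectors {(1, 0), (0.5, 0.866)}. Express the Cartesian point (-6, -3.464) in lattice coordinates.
-4b₁ - 4b₂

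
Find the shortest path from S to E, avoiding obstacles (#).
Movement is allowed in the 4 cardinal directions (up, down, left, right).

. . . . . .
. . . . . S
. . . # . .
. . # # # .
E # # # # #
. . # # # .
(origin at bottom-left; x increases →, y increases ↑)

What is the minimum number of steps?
8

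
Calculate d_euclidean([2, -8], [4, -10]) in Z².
2.82843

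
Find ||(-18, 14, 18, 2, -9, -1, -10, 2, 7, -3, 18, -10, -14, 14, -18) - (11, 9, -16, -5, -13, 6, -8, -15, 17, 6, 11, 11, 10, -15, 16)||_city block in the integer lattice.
239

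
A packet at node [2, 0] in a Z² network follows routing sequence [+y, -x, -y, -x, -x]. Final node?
(-1, 0)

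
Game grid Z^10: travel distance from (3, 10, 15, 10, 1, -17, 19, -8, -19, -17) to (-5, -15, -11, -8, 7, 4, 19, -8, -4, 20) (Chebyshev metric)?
37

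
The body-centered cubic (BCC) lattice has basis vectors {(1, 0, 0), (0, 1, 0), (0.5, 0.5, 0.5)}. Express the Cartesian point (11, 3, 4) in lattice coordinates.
7b₁ - b₂ + 8b₃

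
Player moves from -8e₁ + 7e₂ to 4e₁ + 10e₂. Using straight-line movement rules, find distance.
12.3693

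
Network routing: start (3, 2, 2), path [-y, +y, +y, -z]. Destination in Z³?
(3, 3, 1)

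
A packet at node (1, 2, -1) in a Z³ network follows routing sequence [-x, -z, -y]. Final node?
(0, 1, -2)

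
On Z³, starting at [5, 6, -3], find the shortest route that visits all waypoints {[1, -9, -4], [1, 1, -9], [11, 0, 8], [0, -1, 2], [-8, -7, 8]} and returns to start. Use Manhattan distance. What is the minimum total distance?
114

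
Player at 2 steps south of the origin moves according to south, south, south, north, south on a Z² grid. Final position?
(0, -5)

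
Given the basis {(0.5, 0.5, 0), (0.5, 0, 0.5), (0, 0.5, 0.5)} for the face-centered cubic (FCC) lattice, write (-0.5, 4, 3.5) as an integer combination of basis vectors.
-b₂ + 8b₃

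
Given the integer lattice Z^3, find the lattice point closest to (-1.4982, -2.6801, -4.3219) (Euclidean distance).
(-1, -3, -4)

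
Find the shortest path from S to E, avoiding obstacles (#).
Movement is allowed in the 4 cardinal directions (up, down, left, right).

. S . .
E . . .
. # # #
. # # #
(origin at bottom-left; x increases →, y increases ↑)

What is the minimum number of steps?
2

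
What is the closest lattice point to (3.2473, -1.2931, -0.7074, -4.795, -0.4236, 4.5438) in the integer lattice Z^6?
(3, -1, -1, -5, 0, 5)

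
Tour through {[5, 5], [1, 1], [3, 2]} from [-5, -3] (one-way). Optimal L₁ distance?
18
(one optimal route: (-5, -3) → (1, 1) → (3, 2) → (5, 5))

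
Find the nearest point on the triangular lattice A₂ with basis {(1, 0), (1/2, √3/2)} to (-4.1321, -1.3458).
(-4, -1.732)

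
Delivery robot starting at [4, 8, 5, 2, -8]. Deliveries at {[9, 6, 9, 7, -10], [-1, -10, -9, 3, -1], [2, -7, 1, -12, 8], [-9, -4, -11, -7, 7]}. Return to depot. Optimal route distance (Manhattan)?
192
(one optimal route: (4, 8, 5, 2, -8) → (9, 6, 9, 7, -10) → (-1, -10, -9, 3, -1) → (-9, -4, -11, -7, 7) → (2, -7, 1, -12, 8) → (4, 8, 5, 2, -8))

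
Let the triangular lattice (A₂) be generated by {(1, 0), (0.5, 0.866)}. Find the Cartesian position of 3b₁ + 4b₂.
(5, 3.464)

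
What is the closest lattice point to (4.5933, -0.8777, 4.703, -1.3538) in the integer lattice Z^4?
(5, -1, 5, -1)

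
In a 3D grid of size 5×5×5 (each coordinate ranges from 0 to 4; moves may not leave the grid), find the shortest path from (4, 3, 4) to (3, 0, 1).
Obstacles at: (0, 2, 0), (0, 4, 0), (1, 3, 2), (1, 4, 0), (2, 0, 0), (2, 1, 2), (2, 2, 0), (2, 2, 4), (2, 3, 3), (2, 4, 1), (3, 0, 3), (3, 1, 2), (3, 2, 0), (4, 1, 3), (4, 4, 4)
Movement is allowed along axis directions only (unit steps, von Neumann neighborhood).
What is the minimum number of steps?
7
(one shortest path: (4, 3, 4) → (3, 3, 4) → (3, 2, 4) → (3, 2, 3) → (3, 2, 2) → (3, 2, 1) → (3, 1, 1) → (3, 0, 1))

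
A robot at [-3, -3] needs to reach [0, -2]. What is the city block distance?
4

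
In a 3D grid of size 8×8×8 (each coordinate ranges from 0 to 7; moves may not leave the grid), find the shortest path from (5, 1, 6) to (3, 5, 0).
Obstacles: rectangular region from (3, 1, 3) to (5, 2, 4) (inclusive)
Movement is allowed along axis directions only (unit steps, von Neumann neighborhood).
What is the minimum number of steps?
12
(one shortest path: (5, 1, 6) → (4, 1, 6) → (3, 1, 6) → (3, 2, 6) → (3, 3, 6) → (3, 4, 6) → (3, 5, 6) → (3, 5, 5) → (3, 5, 4) → (3, 5, 3) → (3, 5, 2) → (3, 5, 1) → (3, 5, 0))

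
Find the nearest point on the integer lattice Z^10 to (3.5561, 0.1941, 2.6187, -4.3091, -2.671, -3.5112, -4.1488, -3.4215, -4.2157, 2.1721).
(4, 0, 3, -4, -3, -4, -4, -3, -4, 2)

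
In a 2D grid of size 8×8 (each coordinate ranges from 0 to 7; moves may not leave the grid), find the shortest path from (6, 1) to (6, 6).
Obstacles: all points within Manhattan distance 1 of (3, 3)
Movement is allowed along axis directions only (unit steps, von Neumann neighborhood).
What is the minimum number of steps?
5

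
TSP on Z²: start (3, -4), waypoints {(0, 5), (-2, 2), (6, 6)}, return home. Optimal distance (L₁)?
36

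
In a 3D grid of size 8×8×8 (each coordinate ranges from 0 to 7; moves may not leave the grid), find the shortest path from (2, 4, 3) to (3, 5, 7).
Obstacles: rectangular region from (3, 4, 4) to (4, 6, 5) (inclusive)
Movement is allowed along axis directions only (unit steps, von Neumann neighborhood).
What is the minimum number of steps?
6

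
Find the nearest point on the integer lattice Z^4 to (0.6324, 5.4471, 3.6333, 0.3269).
(1, 5, 4, 0)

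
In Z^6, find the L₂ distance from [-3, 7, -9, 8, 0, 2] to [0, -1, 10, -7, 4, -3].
26.4575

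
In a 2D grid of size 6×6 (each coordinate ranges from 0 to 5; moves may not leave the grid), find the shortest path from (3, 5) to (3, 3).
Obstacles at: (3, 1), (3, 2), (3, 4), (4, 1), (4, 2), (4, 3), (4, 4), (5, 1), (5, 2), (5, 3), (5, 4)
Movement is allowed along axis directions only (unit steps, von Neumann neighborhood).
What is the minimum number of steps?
4
(one shortest path: (3, 5) → (2, 5) → (2, 4) → (2, 3) → (3, 3))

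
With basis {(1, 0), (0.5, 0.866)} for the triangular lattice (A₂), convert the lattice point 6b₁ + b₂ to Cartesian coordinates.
(6.5, 0.866)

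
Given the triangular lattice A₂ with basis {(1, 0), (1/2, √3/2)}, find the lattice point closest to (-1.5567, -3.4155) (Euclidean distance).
(-2, -3.464)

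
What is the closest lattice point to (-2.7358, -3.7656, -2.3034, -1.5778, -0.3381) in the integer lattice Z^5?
(-3, -4, -2, -2, 0)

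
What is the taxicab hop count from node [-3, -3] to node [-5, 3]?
8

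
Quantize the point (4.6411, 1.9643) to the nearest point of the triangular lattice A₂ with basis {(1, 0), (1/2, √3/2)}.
(5, 1.732)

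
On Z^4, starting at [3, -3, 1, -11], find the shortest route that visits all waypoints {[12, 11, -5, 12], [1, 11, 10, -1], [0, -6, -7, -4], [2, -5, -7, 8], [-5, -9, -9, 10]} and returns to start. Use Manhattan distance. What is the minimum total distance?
166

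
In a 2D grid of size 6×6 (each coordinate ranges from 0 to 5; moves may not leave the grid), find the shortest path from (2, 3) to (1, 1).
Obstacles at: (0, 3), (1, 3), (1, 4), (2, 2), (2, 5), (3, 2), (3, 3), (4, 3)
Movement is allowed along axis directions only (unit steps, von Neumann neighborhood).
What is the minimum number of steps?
11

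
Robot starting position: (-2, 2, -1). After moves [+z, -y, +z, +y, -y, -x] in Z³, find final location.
(-3, 1, 1)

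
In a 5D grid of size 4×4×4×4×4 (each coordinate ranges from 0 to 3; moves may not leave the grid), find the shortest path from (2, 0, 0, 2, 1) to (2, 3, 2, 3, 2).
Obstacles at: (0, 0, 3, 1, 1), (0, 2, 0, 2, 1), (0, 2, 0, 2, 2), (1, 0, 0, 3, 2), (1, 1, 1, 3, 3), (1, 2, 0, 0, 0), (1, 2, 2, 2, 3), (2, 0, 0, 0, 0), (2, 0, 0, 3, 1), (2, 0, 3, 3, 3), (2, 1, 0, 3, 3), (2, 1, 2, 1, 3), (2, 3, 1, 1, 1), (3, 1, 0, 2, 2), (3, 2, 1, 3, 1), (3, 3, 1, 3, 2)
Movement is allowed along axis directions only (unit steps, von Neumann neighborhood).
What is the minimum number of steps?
7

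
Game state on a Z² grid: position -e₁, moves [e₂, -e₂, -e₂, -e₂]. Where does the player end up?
(-1, -2)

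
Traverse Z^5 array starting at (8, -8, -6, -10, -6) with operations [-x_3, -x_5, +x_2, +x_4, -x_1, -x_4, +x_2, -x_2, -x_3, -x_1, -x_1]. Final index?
(5, -7, -8, -10, -7)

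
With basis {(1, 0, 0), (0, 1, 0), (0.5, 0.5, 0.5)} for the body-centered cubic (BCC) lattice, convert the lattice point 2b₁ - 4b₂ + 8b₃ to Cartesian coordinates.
(6, 0, 4)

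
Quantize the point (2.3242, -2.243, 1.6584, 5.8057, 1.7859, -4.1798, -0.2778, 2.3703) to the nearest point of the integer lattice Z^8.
(2, -2, 2, 6, 2, -4, 0, 2)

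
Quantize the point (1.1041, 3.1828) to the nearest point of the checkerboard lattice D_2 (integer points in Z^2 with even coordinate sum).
(1, 3)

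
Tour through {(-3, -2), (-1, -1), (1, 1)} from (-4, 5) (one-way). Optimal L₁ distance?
15
(one optimal route: (-4, 5) → (-3, -2) → (-1, -1) → (1, 1))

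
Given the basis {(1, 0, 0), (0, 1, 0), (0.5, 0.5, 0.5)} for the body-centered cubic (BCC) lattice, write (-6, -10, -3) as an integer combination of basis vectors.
-3b₁ - 7b₂ - 6b₃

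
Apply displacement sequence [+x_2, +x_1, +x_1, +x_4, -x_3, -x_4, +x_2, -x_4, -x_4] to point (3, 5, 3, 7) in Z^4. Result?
(5, 7, 2, 5)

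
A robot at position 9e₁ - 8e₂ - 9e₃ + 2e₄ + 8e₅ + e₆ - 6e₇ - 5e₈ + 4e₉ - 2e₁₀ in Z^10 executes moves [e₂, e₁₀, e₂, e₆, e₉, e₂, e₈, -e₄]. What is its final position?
(9, -5, -9, 1, 8, 2, -6, -4, 5, -1)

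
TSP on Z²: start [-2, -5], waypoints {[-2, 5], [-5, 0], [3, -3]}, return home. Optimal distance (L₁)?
36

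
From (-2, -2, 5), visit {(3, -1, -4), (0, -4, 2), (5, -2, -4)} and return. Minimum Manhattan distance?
38
(one optimal route: (-2, -2, 5) → (3, -1, -4) → (5, -2, -4) → (0, -4, 2) → (-2, -2, 5))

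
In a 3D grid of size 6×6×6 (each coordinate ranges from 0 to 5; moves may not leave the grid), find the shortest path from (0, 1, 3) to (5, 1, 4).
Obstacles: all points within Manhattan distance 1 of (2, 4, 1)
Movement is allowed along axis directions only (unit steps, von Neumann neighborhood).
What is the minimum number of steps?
6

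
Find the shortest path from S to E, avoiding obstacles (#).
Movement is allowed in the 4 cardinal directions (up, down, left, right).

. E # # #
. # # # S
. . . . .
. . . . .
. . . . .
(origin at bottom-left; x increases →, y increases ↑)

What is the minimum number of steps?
8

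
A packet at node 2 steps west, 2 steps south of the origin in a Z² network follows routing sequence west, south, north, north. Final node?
(-3, -1)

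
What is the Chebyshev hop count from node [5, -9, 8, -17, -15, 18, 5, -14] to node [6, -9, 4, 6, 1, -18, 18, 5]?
36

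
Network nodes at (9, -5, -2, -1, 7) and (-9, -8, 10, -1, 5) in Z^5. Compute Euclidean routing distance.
21.9317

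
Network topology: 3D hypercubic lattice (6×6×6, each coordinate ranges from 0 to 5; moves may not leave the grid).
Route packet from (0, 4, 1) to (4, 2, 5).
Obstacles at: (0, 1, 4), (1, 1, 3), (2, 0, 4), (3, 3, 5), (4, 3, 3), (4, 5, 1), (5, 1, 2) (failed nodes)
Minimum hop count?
10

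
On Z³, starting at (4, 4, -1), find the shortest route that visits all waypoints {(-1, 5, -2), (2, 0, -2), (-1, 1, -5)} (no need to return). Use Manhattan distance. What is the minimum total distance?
21
(one optimal route: (4, 4, -1) → (-1, 5, -2) → (-1, 1, -5) → (2, 0, -2))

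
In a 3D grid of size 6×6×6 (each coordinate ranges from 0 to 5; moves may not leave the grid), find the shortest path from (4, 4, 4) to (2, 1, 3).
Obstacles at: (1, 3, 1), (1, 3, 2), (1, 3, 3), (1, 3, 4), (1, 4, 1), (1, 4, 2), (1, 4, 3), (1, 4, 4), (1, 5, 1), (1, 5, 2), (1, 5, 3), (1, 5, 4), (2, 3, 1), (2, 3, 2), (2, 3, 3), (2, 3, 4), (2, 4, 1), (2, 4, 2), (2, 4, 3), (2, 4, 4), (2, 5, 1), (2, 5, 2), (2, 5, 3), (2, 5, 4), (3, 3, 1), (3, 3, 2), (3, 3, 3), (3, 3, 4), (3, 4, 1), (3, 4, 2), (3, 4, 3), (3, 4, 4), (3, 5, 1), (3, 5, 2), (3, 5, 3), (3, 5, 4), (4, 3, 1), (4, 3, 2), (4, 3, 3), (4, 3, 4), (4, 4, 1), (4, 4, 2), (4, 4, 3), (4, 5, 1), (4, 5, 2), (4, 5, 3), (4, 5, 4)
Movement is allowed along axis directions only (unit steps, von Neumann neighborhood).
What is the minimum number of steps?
8
(one shortest path: (4, 4, 4) → (5, 4, 4) → (5, 3, 4) → (5, 2, 4) → (4, 2, 4) → (3, 2, 4) → (2, 2, 4) → (2, 1, 4) → (2, 1, 3))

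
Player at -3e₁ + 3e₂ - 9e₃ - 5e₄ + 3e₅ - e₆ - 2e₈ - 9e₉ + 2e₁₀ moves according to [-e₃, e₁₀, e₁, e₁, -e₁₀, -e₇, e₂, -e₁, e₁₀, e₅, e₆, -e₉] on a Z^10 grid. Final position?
(-2, 4, -10, -5, 4, 0, -1, -2, -10, 3)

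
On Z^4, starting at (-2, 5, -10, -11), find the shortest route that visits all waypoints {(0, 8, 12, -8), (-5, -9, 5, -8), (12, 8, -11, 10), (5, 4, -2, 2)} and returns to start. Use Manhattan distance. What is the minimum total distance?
164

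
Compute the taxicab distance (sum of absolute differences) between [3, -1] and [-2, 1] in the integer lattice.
7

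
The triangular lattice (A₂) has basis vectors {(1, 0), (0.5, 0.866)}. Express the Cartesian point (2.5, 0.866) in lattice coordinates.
2b₁ + b₂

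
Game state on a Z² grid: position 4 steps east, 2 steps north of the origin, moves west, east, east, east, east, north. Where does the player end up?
(7, 3)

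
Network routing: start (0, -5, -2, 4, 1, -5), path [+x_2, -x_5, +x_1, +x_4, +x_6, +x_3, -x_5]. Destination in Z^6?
(1, -4, -1, 5, -1, -4)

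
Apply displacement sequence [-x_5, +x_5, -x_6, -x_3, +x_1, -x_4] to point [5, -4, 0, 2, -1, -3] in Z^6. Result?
(6, -4, -1, 1, -1, -4)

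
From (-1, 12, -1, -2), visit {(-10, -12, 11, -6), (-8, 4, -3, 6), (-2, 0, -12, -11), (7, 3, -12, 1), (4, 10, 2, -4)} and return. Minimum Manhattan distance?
182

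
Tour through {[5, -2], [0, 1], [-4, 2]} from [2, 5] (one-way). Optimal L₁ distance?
22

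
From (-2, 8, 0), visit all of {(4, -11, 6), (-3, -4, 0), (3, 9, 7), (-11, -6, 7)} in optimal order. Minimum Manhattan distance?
72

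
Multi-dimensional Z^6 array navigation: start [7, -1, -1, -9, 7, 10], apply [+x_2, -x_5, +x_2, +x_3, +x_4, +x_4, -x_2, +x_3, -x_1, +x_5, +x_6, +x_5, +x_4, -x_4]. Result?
(6, 0, 1, -7, 8, 11)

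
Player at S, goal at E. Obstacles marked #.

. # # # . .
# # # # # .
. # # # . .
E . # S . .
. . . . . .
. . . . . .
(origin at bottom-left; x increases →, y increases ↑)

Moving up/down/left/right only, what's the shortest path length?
5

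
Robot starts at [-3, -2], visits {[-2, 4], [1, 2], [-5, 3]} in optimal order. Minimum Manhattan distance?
16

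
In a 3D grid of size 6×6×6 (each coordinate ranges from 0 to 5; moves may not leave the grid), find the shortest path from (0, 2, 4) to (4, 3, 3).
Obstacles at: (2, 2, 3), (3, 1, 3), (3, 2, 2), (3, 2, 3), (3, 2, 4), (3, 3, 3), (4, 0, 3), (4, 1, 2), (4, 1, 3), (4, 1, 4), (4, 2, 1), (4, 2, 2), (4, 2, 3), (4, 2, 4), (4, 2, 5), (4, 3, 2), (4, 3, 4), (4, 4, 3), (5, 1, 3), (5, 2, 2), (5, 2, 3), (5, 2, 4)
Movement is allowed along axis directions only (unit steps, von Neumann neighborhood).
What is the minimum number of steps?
10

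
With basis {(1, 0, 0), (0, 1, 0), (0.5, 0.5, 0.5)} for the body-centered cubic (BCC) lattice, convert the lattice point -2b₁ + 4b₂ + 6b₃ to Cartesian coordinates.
(1, 7, 3)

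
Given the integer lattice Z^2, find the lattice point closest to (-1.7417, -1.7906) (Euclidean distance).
(-2, -2)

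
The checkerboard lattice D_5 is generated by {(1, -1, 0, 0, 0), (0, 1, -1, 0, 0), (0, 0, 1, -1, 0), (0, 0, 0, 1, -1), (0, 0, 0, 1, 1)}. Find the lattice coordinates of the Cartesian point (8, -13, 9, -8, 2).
8b₁ - 5b₂ + 4b₃ - 3b₄ - b₅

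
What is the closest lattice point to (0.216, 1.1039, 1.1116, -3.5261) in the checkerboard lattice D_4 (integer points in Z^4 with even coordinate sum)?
(0, 1, 1, -4)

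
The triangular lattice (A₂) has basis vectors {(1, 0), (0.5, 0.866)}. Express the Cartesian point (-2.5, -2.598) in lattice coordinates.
-b₁ - 3b₂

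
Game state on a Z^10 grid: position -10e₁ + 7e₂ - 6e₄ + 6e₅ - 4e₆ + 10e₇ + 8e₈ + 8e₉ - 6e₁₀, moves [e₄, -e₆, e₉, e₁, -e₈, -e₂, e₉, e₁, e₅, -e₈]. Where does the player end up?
(-8, 6, 0, -5, 7, -5, 10, 6, 10, -6)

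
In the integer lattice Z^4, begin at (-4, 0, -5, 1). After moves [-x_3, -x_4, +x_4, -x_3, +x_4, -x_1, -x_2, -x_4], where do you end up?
(-5, -1, -7, 1)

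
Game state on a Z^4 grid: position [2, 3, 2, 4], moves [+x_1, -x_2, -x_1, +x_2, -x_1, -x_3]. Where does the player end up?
(1, 3, 1, 4)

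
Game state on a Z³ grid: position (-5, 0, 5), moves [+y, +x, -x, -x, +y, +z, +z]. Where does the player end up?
(-6, 2, 7)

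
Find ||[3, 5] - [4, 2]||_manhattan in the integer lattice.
4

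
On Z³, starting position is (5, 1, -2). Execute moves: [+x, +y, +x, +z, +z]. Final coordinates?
(7, 2, 0)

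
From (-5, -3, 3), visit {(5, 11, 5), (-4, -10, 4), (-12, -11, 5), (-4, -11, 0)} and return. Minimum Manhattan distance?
92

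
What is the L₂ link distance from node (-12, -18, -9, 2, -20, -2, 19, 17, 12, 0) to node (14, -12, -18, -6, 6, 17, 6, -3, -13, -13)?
57.0701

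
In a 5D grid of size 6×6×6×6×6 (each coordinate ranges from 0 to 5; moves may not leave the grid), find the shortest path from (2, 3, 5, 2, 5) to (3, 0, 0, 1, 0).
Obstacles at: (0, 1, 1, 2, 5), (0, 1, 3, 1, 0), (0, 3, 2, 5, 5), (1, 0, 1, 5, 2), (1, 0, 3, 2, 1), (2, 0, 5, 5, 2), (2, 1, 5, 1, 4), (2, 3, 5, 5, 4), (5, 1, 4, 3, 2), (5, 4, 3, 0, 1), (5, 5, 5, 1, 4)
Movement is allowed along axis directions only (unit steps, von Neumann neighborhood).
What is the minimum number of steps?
15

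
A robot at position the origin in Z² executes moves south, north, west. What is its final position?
(-1, 0)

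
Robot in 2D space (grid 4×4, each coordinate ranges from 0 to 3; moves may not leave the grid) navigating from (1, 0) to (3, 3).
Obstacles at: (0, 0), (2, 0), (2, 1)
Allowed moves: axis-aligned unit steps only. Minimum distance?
5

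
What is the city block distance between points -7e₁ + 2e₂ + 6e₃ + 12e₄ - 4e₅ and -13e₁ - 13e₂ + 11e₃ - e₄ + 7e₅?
50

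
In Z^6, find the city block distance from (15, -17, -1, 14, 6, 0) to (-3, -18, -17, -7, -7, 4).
73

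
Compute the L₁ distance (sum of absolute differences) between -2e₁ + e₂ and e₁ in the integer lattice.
4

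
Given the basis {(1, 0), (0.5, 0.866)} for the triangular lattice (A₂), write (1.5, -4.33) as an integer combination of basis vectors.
4b₁ - 5b₂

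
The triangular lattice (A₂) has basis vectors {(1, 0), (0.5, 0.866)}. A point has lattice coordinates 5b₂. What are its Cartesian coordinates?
(2.5, 4.33)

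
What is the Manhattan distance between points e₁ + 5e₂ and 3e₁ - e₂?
8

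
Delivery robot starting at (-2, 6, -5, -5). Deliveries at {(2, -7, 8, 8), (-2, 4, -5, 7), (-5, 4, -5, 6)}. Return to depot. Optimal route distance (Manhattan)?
92
(one optimal route: (-2, 6, -5, -5) → (2, -7, 8, 8) → (-2, 4, -5, 7) → (-5, 4, -5, 6) → (-2, 6, -5, -5))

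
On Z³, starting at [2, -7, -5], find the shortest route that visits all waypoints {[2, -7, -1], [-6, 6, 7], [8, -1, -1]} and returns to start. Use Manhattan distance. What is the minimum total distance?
78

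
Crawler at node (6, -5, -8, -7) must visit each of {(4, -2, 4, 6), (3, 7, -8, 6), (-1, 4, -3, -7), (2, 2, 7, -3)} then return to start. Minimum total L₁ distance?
108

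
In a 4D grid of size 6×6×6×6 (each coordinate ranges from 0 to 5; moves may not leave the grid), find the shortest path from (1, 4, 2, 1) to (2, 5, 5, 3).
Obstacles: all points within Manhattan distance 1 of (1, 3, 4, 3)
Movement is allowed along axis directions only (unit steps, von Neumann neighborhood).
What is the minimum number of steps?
7
(one shortest path: (1, 4, 2, 1) → (2, 4, 2, 1) → (2, 5, 2, 1) → (2, 5, 3, 1) → (2, 5, 4, 1) → (2, 5, 5, 1) → (2, 5, 5, 2) → (2, 5, 5, 3))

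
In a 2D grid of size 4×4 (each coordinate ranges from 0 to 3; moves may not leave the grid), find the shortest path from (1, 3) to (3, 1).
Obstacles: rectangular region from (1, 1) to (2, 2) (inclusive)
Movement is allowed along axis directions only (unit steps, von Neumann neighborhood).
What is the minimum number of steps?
4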